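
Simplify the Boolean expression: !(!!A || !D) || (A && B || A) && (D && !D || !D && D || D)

!(!!A || !D) || (A && B || A) && (D && !D || !D && D || D)
= !(!!A || !D) || (A && B || A) && (D && !D || D)   — complement / identity
= !(!!A || !D) || (A && B || A) && D   — complement / identity
= !(!!A || !D) || A && D   — absorption
= !A && D || A && D   — De Morgan
= D   — distribution

D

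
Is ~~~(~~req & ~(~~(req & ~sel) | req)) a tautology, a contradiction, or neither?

tautology

~~~(~~req & ~(~~(req & ~sel) | req))
= ~~~(~~req & ~(req & ~sel | req))   [double negation]
= ~~~(~~req & ~req)   [absorption]
= ~~(~req | req)   [De Morgan]
= ~req | req   [double negation]
= 1   [complement]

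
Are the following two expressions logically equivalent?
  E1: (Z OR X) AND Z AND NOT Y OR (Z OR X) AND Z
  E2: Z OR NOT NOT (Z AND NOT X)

E1: (Z OR X) AND Z AND NOT Y OR (Z OR X) AND Z
    = (Z OR X) AND Z   — absorption
    = Z   — absorption
E2: Z OR NOT NOT (Z AND NOT X)
    = Z OR Z AND NOT X   — double negation
    = Z   — absorption
Both reduce to Z, so they are equivalent.

Yes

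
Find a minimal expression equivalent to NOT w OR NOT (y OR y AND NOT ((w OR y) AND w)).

NOT w OR NOT y

NOT w OR NOT (y OR y AND NOT ((w OR y) AND w))
= NOT w OR NOT (y OR y AND NOT w)   — absorption
= NOT w OR NOT y   — absorption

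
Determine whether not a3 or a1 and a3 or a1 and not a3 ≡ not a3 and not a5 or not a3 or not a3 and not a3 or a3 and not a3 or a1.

E1: not a3 or a1 and a3 or a1 and not a3
    = not a3 or a1   — distribution
E2: not a3 and not a5 or not a3 or not a3 and not a3 or a3 and not a3 or a1
    = not a3 and not a5 or not a3 or not a3 or a1   — distribution
    = not a3 or not a3 or a1   — absorption
    = not a3 or a1   — idempotence
Both reduce to not a3 or a1, so they are equivalent.

Yes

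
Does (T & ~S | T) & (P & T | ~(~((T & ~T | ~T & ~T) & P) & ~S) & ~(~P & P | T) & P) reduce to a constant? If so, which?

(T & ~S | T) & (P & T | ~(~((T & ~T | ~T & ~T) & P) & ~S) & ~(~P & P | T) & P)
= (T & ~S | T) & (P & T | ~(~(~T & P) & ~S) & ~(~P & P | T) & P)
= (T & ~S | T) & (P & T | (~T & P | S) & ~(~P & P | T) & P)
= (T & ~S | T) & (P & T | (~T & P | S) & ~T & P)
= (T & ~S | T) & (P & T | ~T & P)
= (T & ~S | T) & P
= T & P
This depends on P, T, so it is not a constant.

no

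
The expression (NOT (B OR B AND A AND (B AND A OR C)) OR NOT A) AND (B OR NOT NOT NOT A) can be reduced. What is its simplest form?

(NOT (B OR B AND A AND (B AND A OR C)) OR NOT A) AND (B OR NOT NOT NOT A)
= (NOT (B OR B AND A AND (B AND A OR C)) OR NOT A) AND (B OR NOT A)   — double negation
= NOT A OR NOT (B OR B AND A AND (B AND A OR C)) AND B   — distribution
= NOT A OR NOT (B OR B AND A) AND B   — absorption
= NOT A OR NOT B AND B   — absorption
= NOT A   — complement / identity

NOT A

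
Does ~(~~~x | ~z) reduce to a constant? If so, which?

~(~~~x | ~z)
= ~~x & z   — De Morgan
= x & z   — double negation
This depends on x, z, so it is not a constant.

no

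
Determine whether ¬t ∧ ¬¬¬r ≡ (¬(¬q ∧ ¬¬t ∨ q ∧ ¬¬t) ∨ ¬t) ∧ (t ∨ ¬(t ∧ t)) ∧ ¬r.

Yes

E1: ¬t ∧ ¬¬¬r
    = ¬t ∧ ¬r   — double negation
E2: (¬(¬q ∧ ¬¬t ∨ q ∧ ¬¬t) ∨ ¬t) ∧ (t ∨ ¬(t ∧ t)) ∧ ¬r
    = (¬¬¬t ∨ ¬t) ∧ (t ∨ ¬(t ∧ t)) ∧ ¬r   — distribution
    = (¬¬¬t ∨ ¬t) ∧ (t ∨ ¬t) ∧ ¬r   — idempotence
    = (¬t ∨ ¬t) ∧ (t ∨ ¬t) ∧ ¬r   — double negation
    = (¬t ∨ ¬t ∧ t) ∧ ¬r   — distribution
    = ¬t ∧ ¬r   — complement / identity
Both reduce to ¬t ∧ ¬r, so they are equivalent.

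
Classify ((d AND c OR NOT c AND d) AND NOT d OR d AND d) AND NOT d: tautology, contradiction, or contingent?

((d AND c OR NOT c AND d) AND NOT d OR d AND d) AND NOT d
= (d AND (c OR NOT c) AND NOT d OR d AND d) AND NOT d   — distribution
= (d AND NOT d OR d AND d) AND NOT d   — complement / identity
= d AND NOT d   — distribution
= FALSE   — complement

contradiction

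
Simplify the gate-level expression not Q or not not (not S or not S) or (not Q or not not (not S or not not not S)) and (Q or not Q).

not Q or not not (not S or not S) or (not Q or not not (not S or not not not S)) and (Q or not Q)
= not Q or not not (not S or not S) or not Q or not not (not S or not not not S)   — complement / identity
= not Q or not not (not S or not S) or not Q or not not (not S or not S)   — double negation
= not Q or not not (not S or not S)   — idempotence
= not Q or not S or not S   — double negation
= not Q or not S   — idempotence

not Q or not S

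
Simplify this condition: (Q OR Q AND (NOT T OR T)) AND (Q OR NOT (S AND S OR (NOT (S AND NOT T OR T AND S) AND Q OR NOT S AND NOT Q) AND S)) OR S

Q OR S

(Q OR Q AND (NOT T OR T)) AND (Q OR NOT (S AND S OR (NOT (S AND NOT T OR T AND S) AND Q OR NOT S AND NOT Q) AND S)) OR S
= (Q OR Q) AND (Q OR NOT (S AND S OR (NOT (S AND NOT T OR T AND S) AND Q OR NOT S AND NOT Q) AND S)) OR S   [complement / identity]
= Q AND (Q OR NOT (S AND S OR (NOT (S AND NOT T OR T AND S) AND Q OR NOT S AND NOT Q) AND S)) OR S   [idempotence]
= Q AND (Q OR NOT (S AND S OR (NOT S AND Q OR NOT S AND NOT Q) AND S)) OR S   [distribution]
= Q AND (Q OR NOT (S AND S OR NOT S AND S)) OR S   [distribution]
= Q AND (Q OR NOT S) OR S   [distribution]
= Q OR S   [absorption]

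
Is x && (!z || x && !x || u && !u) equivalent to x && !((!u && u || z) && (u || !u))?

Yes

E1: x && (!z || x && !x || u && !u)
    = x && (!z || u && !u)
    = x && !z
E2: x && !((!u && u || z) && (u || !u))
    = x && !(!u && u || z)
    = x && !z
Both reduce to x && !z, so they are equivalent.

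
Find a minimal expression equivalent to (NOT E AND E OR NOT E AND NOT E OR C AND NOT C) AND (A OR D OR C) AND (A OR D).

(NOT E AND E OR NOT E AND NOT E OR C AND NOT C) AND (A OR D OR C) AND (A OR D)
= (NOT E AND E OR NOT E AND NOT E OR C AND NOT C) AND (A OR D)   — absorption
= (NOT E OR C AND NOT C) AND (A OR D)   — distribution
= NOT E AND (A OR D)   — complement / identity

NOT E AND (A OR D)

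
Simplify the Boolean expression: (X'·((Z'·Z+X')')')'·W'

(X'·((Z'·Z+X')')')'·W'
= (X'·(Z'·Z+X'))'·W'   — double negation
= (X'·X')'·W'   — complement / identity
= (X+X)·W'   — De Morgan
= X·W'   — idempotence

X·W'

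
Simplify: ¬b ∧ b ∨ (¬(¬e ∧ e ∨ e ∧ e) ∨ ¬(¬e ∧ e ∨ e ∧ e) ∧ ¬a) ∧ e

False

¬b ∧ b ∨ (¬(¬e ∧ e ∨ e ∧ e) ∨ ¬(¬e ∧ e ∨ e ∧ e) ∧ ¬a) ∧ e
= ¬b ∧ b ∨ ¬(¬e ∧ e ∨ e ∧ e) ∧ e   [absorption]
= ¬b ∧ b ∨ ¬e ∧ e   [distribution]
= ¬e ∧ e   [complement / identity]
= False   [complement]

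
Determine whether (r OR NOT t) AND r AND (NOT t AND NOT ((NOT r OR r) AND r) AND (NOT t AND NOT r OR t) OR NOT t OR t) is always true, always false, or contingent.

(r OR NOT t) AND r AND (NOT t AND NOT ((NOT r OR r) AND r) AND (NOT t AND NOT r OR t) OR NOT t OR t)
= (r OR NOT t) AND r AND (NOT t AND NOT r AND (NOT t AND NOT r OR t) OR NOT t OR t)
= (r OR NOT t) AND r AND (NOT t AND NOT r OR NOT t OR t)
= r AND (NOT t AND NOT r OR NOT t OR t)
= r AND (NOT t OR t)
= r
This depends on r, so it is not a constant.

contingent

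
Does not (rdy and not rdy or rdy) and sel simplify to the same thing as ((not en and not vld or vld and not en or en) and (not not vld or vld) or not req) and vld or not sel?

No

E1: not (rdy and not rdy or rdy) and sel
    = not rdy and sel   — complement / identity
E2: ((not en and not vld or vld and not en or en) and (not not vld or vld) or not req) and vld or not sel
    = ((not en or en) and (not not vld or vld) or not req) and vld or not sel   — distribution
    = ((not en or en) and (vld or vld) or not req) and vld or not sel   — double negation
    = ((not en or en) and vld or not req) and vld or not sel   — idempotence
    = (vld or not req) and vld or not sel   — complement / identity
    = vld or not sel   — absorption
These differ: at en=1, rdy=0, req=0, sel=0, vld=0, E1 = 0 but E2 = 1.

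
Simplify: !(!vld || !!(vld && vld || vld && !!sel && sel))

false

!(!vld || !!(vld && vld || vld && !!sel && sel))
= vld && !(vld && vld || vld && !!sel && sel)
= vld && !(vld && vld || vld && sel && sel)
= vld && !((vld || sel && sel) && vld)
= vld && !((vld || sel) && vld)
= vld && !vld
= false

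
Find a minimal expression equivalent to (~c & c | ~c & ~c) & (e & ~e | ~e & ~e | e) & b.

~c & b

(~c & c | ~c & ~c) & (e & ~e | ~e & ~e | e) & b
= (~c & c | ~c & ~c) & (~e | e) & b   [distribution]
= (~c & c | ~c & ~c) & b   [complement / identity]
= ~c & b   [distribution]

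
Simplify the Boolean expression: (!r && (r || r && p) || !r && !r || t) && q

(!r || t) && q

(!r && (r || r && p) || !r && !r || t) && q
= (!r && r || !r && !r || t) && q   — absorption
= (!r || t) && q   — distribution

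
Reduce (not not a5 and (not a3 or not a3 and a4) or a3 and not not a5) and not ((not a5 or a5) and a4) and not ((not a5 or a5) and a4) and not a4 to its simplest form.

a5 and not a4

(not not a5 and (not a3 or not a3 and a4) or a3 and not not a5) and not ((not a5 or a5) and a4) and not ((not a5 or a5) and a4) and not a4
= (not not a5 and (not a3 or not a3 and a4) or a3 and not not a5) and not ((not a5 or a5) and a4) and not a4   [idempotence]
= (not not a5 and not a3 or a3 and not not a5) and not ((not a5 or a5) and a4) and not a4   [absorption]
= not not a5 and not ((not a5 or a5) and a4) and not a4   [distribution]
= not not a5 and not a4 and not a4   [complement / identity]
= not not a5 and not a4   [idempotence]
= a5 and not a4   [double negation]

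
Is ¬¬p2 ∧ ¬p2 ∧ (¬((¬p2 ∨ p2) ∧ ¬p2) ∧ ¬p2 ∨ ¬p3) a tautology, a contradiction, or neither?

¬¬p2 ∧ ¬p2 ∧ (¬((¬p2 ∨ p2) ∧ ¬p2) ∧ ¬p2 ∨ ¬p3)
= ¬¬p2 ∧ ¬p2 ∧ (¬¬p2 ∧ ¬p2 ∨ ¬p3)   — complement / identity
= ¬¬p2 ∧ ¬p2   — absorption
= p2 ∧ ¬p2   — double negation
= False   — complement

contradiction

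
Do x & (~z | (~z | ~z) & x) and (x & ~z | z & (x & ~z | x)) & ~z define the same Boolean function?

Yes

E1: x & (~z | (~z | ~z) & x)
    = x & (~z | ~z & x)   (idempotence)
    = x & ~z   (absorption)
E2: (x & ~z | z & (x & ~z | x)) & ~z
    = (x & ~z | z & x) & ~z   (absorption)
    = x & ~z   (distribution)
Both reduce to x & ~z, so they are equivalent.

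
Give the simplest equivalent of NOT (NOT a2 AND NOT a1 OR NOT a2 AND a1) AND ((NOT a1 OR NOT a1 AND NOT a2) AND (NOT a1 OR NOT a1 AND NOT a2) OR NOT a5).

a2 AND (NOT a1 OR NOT a5)

NOT (NOT a2 AND NOT a1 OR NOT a2 AND a1) AND ((NOT a1 OR NOT a1 AND NOT a2) AND (NOT a1 OR NOT a1 AND NOT a2) OR NOT a5)
= NOT NOT a2 AND ((NOT a1 OR NOT a1 AND NOT a2) AND (NOT a1 OR NOT a1 AND NOT a2) OR NOT a5)   — distribution
= NOT NOT a2 AND (NOT a1 OR NOT a1 AND NOT a2 OR NOT a5)   — idempotence
= a2 AND (NOT a1 OR NOT a1 AND NOT a2 OR NOT a5)   — double negation
= a2 AND (NOT a1 OR NOT a5)   — absorption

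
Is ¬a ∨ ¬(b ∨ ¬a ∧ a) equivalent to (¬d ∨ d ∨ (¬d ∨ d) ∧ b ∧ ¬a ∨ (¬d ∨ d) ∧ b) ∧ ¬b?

No

E1: ¬a ∨ ¬(b ∨ ¬a ∧ a)
    = ¬a ∨ ¬b
E2: (¬d ∨ d ∨ (¬d ∨ d) ∧ b ∧ ¬a ∨ (¬d ∨ d) ∧ b) ∧ ¬b
    = (¬d ∨ d ∨ (¬d ∨ d) ∧ b) ∧ ¬b
    = (¬d ∨ d) ∧ ¬b
    = ¬b
These differ: at a=0, b=1, d=0, E1 = 1 but E2 = 0.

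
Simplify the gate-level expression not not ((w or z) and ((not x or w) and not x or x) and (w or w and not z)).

w

not not ((w or z) and ((not x or w) and not x or x) and (w or w and not z))
= not not ((w or z) and (not x or x) and (w or w and not z))   (absorption)
= not not ((w or z) and (w or w and not z))   (complement / identity)
= not not ((w or z) and w)   (absorption)
= not not w   (absorption)
= w   (double negation)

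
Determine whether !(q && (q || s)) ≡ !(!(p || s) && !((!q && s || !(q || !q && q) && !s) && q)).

No

E1: !(q && (q || s))
    = !q   — absorption
E2: !(!(p || s) && !((!q && s || !(q || !q && q) && !s) && q))
    = !(!(p || s) && !((!q && s || !q && !s) && q))   — complement / identity
    = p || s || (!q && s || !q && !s) && q   — De Morgan
    = p || s || !q && q   — distribution
    = p || s   — complement / identity
These differ: at p=1, q=1, s=1, E1 = 0 but E2 = 1.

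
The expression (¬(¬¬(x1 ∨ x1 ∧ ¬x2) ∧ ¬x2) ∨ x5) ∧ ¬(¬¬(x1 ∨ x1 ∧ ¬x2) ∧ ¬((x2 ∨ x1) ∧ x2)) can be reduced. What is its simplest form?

(¬(¬¬(x1 ∨ x1 ∧ ¬x2) ∧ ¬x2) ∨ x5) ∧ ¬(¬¬(x1 ∨ x1 ∧ ¬x2) ∧ ¬((x2 ∨ x1) ∧ x2))
= (¬(¬¬(x1 ∨ x1 ∧ ¬x2) ∧ ¬x2) ∨ x5) ∧ ¬(¬¬(x1 ∨ x1 ∧ ¬x2) ∧ ¬x2)
= ¬(¬¬(x1 ∨ x1 ∧ ¬x2) ∧ ¬x2)
= ¬(x1 ∨ x1 ∧ ¬x2) ∨ x2
= ¬x1 ∨ x2

¬x1 ∨ x2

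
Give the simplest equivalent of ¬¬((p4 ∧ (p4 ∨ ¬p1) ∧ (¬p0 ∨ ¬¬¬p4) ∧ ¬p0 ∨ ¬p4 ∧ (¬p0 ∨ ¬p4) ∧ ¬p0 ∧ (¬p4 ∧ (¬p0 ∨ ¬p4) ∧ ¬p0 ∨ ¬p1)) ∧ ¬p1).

¬¬((p4 ∧ (p4 ∨ ¬p1) ∧ (¬p0 ∨ ¬¬¬p4) ∧ ¬p0 ∨ ¬p4 ∧ (¬p0 ∨ ¬p4) ∧ ¬p0 ∧ (¬p4 ∧ (¬p0 ∨ ¬p4) ∧ ¬p0 ∨ ¬p1)) ∧ ¬p1)
= ¬¬((p4 ∧ (p4 ∨ ¬p1) ∧ (¬p0 ∨ ¬¬¬p4) ∧ ¬p0 ∨ ¬p4 ∧ (¬p0 ∨ ¬p4) ∧ ¬p0) ∧ ¬p1)   (absorption)
= ¬¬((p4 ∧ (¬p0 ∨ ¬¬¬p4) ∧ ¬p0 ∨ ¬p4 ∧ (¬p0 ∨ ¬p4) ∧ ¬p0) ∧ ¬p1)   (absorption)
= ¬¬((p4 ∧ (¬p0 ∨ ¬p4) ∧ ¬p0 ∨ ¬p4 ∧ (¬p0 ∨ ¬p4) ∧ ¬p0) ∧ ¬p1)   (double negation)
= ¬¬((¬p0 ∨ ¬p4) ∧ ¬p0 ∧ ¬p1)   (distribution)
= ¬¬(¬p0 ∧ ¬p1)   (absorption)
= ¬p0 ∧ ¬p1   (double negation)

¬p0 ∧ ¬p1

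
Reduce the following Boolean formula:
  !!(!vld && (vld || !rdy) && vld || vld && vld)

vld

!!(!vld && (vld || !rdy) && vld || vld && vld)
= !!(!vld && vld || vld && vld)
= !!vld
= vld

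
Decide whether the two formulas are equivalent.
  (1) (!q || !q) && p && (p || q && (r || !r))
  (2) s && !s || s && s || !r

No

E1: (!q || !q) && p && (p || q && (r || !r))
    = !q && p && (p || q && (r || !r))
    = !q && p && (p || q)
    = !q && p
E2: s && !s || s && s || !r
    = s || !r
These differ: at p=0, q=1, r=0, s=1, E1 = 0 but E2 = 1.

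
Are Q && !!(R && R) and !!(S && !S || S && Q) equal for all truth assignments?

No

E1: Q && !!(R && R)
    = Q && R && R   — double negation
    = Q && R   — idempotence
E2: !!(S && !S || S && Q)
    = !!(S && Q)   — complement / identity
    = S && Q   — double negation
These differ: at Q=1, R=1, S=0, E1 = 1 but E2 = 0.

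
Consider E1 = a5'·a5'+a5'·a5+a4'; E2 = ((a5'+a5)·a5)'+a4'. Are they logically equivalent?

E1: a5'·a5'+a5'·a5+a4'
    = a5'+a4'   [distribution]
E2: ((a5'+a5)·a5)'+a4'
    = a5'+a4'   [complement / identity]
Both reduce to a5'+a4', so they are equivalent.

Yes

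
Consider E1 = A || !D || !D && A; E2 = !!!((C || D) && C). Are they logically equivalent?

No

E1: A || !D || !D && A
    = A || !D
E2: !!!((C || D) && C)
    = !!!C
    = !C
These differ: at A=0, C=1, D=0, E1 = 1 but E2 = 0.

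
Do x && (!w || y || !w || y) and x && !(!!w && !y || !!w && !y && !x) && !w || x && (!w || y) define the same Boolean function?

Yes

E1: x && (!w || y || !w || y)
    = x && (!w || y)   — idempotence
E2: x && !(!!w && !y || !!w && !y && !x) && !w || x && (!w || y)
    = x && !(!!w && !y) && !w || x && (!w || y)   — absorption
    = x && (!w || y) && !w || x && (!w || y)   — De Morgan
    = x && (!w || y)   — absorption
Both reduce to x && (!w || y), so they are equivalent.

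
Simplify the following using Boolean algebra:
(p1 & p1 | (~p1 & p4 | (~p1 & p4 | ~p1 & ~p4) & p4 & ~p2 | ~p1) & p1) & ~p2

(p1 & p1 | (~p1 & p4 | (~p1 & p4 | ~p1 & ~p4) & p4 & ~p2 | ~p1) & p1) & ~p2
= (p1 & p1 | (~p1 & p4 | ~p1 & p4 & ~p2 | ~p1) & p1) & ~p2   (distribution)
= (p1 & p1 | (~p1 & p4 | ~p1) & p1) & ~p2   (absorption)
= (p1 & p1 | ~p1 & p1) & ~p2   (absorption)
= p1 & ~p2   (distribution)

p1 & ~p2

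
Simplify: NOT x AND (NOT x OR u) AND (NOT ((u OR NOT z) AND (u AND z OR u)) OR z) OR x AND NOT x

NOT x AND (NOT x OR u) AND (NOT ((u OR NOT z) AND (u AND z OR u)) OR z) OR x AND NOT x
= NOT x AND (NOT x OR u) AND (NOT ((u OR NOT z) AND (u AND z OR u)) OR z)
= NOT x AND (NOT ((u OR NOT z) AND (u AND z OR u)) OR z)
= NOT x AND (NOT ((u OR NOT z) AND u) OR z)
= NOT x AND (NOT u OR z)

NOT x AND (NOT u OR z)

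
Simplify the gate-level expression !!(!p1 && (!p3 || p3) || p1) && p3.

!!(!p1 && (!p3 || p3) || p1) && p3
= (!p1 && (!p3 || p3) || p1) && p3
= (!p1 || p1) && p3
= p3

p3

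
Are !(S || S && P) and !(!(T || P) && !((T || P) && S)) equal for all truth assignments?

No

E1: !(S || S && P)
    = !S   [absorption]
E2: !(!(T || P) && !((T || P) && S))
    = T || P || (T || P) && S   [De Morgan]
    = T || P   [absorption]
These differ: at P=1, S=1, T=0, E1 = 0 but E2 = 1.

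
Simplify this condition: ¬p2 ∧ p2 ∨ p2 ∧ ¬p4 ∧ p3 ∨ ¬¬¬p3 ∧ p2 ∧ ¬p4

¬p2 ∧ p2 ∨ p2 ∧ ¬p4 ∧ p3 ∨ ¬¬¬p3 ∧ p2 ∧ ¬p4
= ¬p2 ∧ p2 ∨ p2 ∧ ¬p4 ∧ p3 ∨ ¬p3 ∧ p2 ∧ ¬p4   (double negation)
= p2 ∧ ¬p4 ∧ p3 ∨ ¬p3 ∧ p2 ∧ ¬p4   (complement / identity)
= p2 ∧ ¬p4   (distribution)

p2 ∧ ¬p4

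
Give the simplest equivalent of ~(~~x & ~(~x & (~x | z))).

~(~~x & ~(~x & (~x | z)))
= ~(~~x & ~~x)   — absorption
= ~x | ~x   — De Morgan
= ~x   — idempotence

~x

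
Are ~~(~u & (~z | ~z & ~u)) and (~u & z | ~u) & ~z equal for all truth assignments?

Yes

E1: ~~(~u & (~z | ~z & ~u))
    = ~u & (~z | ~z & ~u)
    = ~u & ~z
E2: (~u & z | ~u) & ~z
    = ~u & ~z
Both reduce to ~u & ~z, so they are equivalent.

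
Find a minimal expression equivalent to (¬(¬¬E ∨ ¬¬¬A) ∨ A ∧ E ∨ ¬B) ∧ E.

(A ∨ ¬B) ∧ E

(¬(¬¬E ∨ ¬¬¬A) ∨ A ∧ E ∨ ¬B) ∧ E
= (¬E ∧ ¬¬A ∨ A ∧ E ∨ ¬B) ∧ E   (De Morgan)
= (¬E ∧ A ∨ A ∧ E ∨ ¬B) ∧ E   (double negation)
= (A ∨ ¬B) ∧ E   (distribution)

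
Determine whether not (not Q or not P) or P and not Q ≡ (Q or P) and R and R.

E1: not (not Q or not P) or P and not Q
    = Q and P or P and not Q   (De Morgan)
    = P   (distribution)
E2: (Q or P) and R and R
    = (Q or P) and R   (idempotence)
These differ: at P=1, Q=1, R=0, E1 = 1 but E2 = 0.

No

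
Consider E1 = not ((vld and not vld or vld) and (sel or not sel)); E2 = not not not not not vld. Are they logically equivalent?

E1: not ((vld and not vld or vld) and (sel or not sel))
    = not (vld and (sel or not sel))   — complement / identity
    = not vld   — complement / identity
E2: not not not not not vld
    = not not not vld   — double negation
    = not vld   — double negation
Both reduce to not vld, so they are equivalent.

Yes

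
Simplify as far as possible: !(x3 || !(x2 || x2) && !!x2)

!x3

!(x3 || !(x2 || x2) && !!x2)
= !(x3 || !x2 && !!x2)   — idempotence
= !(x3 || !x2 && x2)   — double negation
= !x3   — complement / identity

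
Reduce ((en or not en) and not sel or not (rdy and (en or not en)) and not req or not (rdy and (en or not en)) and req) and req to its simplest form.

(not sel or not rdy) and req

((en or not en) and not sel or not (rdy and (en or not en)) and not req or not (rdy and (en or not en)) and req) and req
= ((en or not en) and not sel or not (rdy and (en or not en))) and req   — distribution
= ((en or not en) and not sel or not rdy) and req   — complement / identity
= (not sel or not rdy) and req   — complement / identity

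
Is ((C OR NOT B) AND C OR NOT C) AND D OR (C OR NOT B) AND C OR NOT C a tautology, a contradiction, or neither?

((C OR NOT B) AND C OR NOT C) AND D OR (C OR NOT B) AND C OR NOT C
= (C OR NOT B) AND C OR NOT C   (absorption)
= C OR NOT C   (absorption)
= TRUE   (complement)

tautology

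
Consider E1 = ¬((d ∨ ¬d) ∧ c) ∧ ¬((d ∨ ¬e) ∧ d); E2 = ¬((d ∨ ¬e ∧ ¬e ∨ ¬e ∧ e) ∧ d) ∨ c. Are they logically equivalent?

No

E1: ¬((d ∨ ¬d) ∧ c) ∧ ¬((d ∨ ¬e) ∧ d)
    = ¬((d ∨ ¬d) ∧ c) ∧ ¬d   — absorption
    = ¬c ∧ ¬d   — complement / identity
E2: ¬((d ∨ ¬e ∧ ¬e ∨ ¬e ∧ e) ∧ d) ∨ c
    = ¬((d ∨ ¬e) ∧ d) ∨ c   — distribution
    = ¬d ∨ c   — absorption
These differ: at c=1, d=0, e=0, E1 = 0 but E2 = 1.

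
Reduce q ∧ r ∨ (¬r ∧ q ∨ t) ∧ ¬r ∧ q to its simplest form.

q

q ∧ r ∨ (¬r ∧ q ∨ t) ∧ ¬r ∧ q
= q ∧ r ∨ ¬r ∧ q
= q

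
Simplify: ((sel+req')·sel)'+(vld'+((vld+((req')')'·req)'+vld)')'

((sel+req')·sel)'+(vld'+((vld+((req')')'·req)'+vld)')'
= ((sel+req')·sel)'+vld·((vld+((req')')'·req)'+vld)   [De Morgan]
= ((sel+req')·sel)'+vld·((vld+req'·req)'+vld)   [double negation]
= ((sel+req')·sel)'+vld·(vld'+vld)   [complement / identity]
= ((sel+req')·sel)'+vld   [complement / identity]
= sel'+vld   [absorption]

sel'+vld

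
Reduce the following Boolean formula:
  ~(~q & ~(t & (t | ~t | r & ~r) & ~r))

~(~q & ~(t & (t | ~t | r & ~r) & ~r))
= ~(~q & ~(t & (t | ~t) & ~r))
= ~(~q & ~(t & ~r))
= q | t & ~r

q | t & ~r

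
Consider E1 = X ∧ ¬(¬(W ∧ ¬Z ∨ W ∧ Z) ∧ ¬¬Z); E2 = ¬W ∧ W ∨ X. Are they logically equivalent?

E1: X ∧ ¬(¬(W ∧ ¬Z ∨ W ∧ Z) ∧ ¬¬Z)
    = X ∧ (W ∧ ¬Z ∨ W ∧ Z ∨ ¬Z)   [De Morgan]
    = X ∧ (W ∨ ¬Z)   [distribution]
E2: ¬W ∧ W ∨ X
    = X   [complement / identity]
These differ: at W=0, X=1, Z=1, E1 = 0 but E2 = 1.

No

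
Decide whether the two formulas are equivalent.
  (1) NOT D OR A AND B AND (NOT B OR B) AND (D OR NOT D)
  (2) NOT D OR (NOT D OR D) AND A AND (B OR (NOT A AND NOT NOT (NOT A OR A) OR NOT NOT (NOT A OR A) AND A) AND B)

Yes

E1: NOT D OR A AND B AND (NOT B OR B) AND (D OR NOT D)
    = NOT D OR A AND B AND (D OR NOT D)   [complement / identity]
    = NOT D OR A AND B   [complement / identity]
E2: NOT D OR (NOT D OR D) AND A AND (B OR (NOT A AND NOT NOT (NOT A OR A) OR NOT NOT (NOT A OR A) AND A) AND B)
    = NOT D OR A AND (B OR (NOT A AND NOT NOT (NOT A OR A) OR NOT NOT (NOT A OR A) AND A) AND B)   [complement / identity]
    = NOT D OR A AND (B OR NOT NOT (NOT A OR A) AND B)   [distribution]
    = NOT D OR A AND (B OR (NOT A OR A) AND B)   [double negation]
    = NOT D OR A AND (B OR B)   [complement / identity]
    = NOT D OR A AND B   [idempotence]
Both reduce to NOT D OR A AND B, so they are equivalent.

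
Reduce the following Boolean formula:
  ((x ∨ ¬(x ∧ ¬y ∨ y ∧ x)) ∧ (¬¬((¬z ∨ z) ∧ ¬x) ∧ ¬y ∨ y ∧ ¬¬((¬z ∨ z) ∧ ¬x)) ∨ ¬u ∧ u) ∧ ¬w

((x ∨ ¬(x ∧ ¬y ∨ y ∧ x)) ∧ (¬¬((¬z ∨ z) ∧ ¬x) ∧ ¬y ∨ y ∧ ¬¬((¬z ∨ z) ∧ ¬x)) ∨ ¬u ∧ u) ∧ ¬w
= ((x ∨ ¬(x ∧ ¬y ∨ y ∧ x)) ∧ ¬¬((¬z ∨ z) ∧ ¬x) ∨ ¬u ∧ u) ∧ ¬w   (distribution)
= ((x ∨ ¬x) ∧ ¬¬((¬z ∨ z) ∧ ¬x) ∨ ¬u ∧ u) ∧ ¬w   (distribution)
= ((x ∨ ¬x) ∧ ¬¬¬x ∨ ¬u ∧ u) ∧ ¬w   (complement / identity)
= ((x ∨ ¬x) ∧ ¬x ∨ ¬u ∧ u) ∧ ¬w   (double negation)
= (x ∨ ¬x) ∧ ¬x ∧ ¬w   (complement / identity)
= ¬x ∧ ¬w   (complement / identity)

¬x ∧ ¬w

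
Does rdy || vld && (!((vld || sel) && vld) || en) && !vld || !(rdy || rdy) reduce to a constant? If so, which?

rdy || vld && (!((vld || sel) && vld) || en) && !vld || !(rdy || rdy)
= rdy || vld && (!vld || en) && !vld || !(rdy || rdy)   [absorption]
= rdy || vld && !vld || !(rdy || rdy)   [absorption]
= rdy || vld && !vld || !rdy   [idempotence]
= rdy || !rdy   [complement / identity]
= true   [complement]

yes, True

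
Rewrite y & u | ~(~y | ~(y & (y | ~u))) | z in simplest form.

y & u | ~(~y | ~(y & (y | ~u))) | z
= y & u | ~(~y | ~y) | z
= y & u | y & y | z
= y & u | y | z
= y | z

y | z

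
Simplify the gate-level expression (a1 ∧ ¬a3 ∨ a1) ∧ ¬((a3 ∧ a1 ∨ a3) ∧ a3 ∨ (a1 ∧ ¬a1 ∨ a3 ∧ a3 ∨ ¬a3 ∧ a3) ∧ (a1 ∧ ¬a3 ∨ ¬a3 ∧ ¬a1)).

a1 ∧ ¬a3

(a1 ∧ ¬a3 ∨ a1) ∧ ¬((a3 ∧ a1 ∨ a3) ∧ a3 ∨ (a1 ∧ ¬a1 ∨ a3 ∧ a3 ∨ ¬a3 ∧ a3) ∧ (a1 ∧ ¬a3 ∨ ¬a3 ∧ ¬a1))
= (a1 ∧ ¬a3 ∨ a1) ∧ ¬((a3 ∧ a1 ∨ a3) ∧ a3 ∨ (a3 ∧ a3 ∨ ¬a3 ∧ a3) ∧ (a1 ∧ ¬a3 ∨ ¬a3 ∧ ¬a1))   [complement / identity]
= (a1 ∧ ¬a3 ∨ a1) ∧ ¬((a3 ∧ a1 ∨ a3) ∧ a3 ∨ (a3 ∧ a3 ∨ ¬a3 ∧ a3) ∧ ¬a3)   [distribution]
= a1 ∧ ¬((a3 ∧ a1 ∨ a3) ∧ a3 ∨ (a3 ∧ a3 ∨ ¬a3 ∧ a3) ∧ ¬a3)   [absorption]
= a1 ∧ ¬((a3 ∧ a1 ∨ a3) ∧ a3 ∨ a3 ∧ ¬a3)   [distribution]
= a1 ∧ ¬(a3 ∧ a3 ∨ a3 ∧ ¬a3)   [absorption]
= a1 ∧ ¬a3   [distribution]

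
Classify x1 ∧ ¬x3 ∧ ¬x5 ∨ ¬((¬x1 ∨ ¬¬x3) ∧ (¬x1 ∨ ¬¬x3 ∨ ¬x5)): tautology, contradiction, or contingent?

contingent

x1 ∧ ¬x3 ∧ ¬x5 ∨ ¬((¬x1 ∨ ¬¬x3) ∧ (¬x1 ∨ ¬¬x3 ∨ ¬x5))
= x1 ∧ ¬x3 ∧ ¬x5 ∨ ¬(¬x1 ∨ ¬¬x3)   [absorption]
= x1 ∧ ¬x3 ∧ ¬x5 ∨ x1 ∧ ¬x3   [De Morgan]
= x1 ∧ ¬x3   [absorption]
This depends on x1, x3, so it is not a constant.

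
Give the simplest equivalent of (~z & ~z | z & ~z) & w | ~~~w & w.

(~z & ~z | z & ~z) & w | ~~~w & w
= (~z & ~z | z & ~z) & w | ~w & w   — double negation
= ~z & w | ~w & w   — distribution
= ~z & w   — complement / identity

~z & w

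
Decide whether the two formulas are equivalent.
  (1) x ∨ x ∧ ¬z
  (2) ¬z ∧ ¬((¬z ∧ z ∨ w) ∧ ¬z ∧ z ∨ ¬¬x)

No

E1: x ∨ x ∧ ¬z
    = x   [absorption]
E2: ¬z ∧ ¬((¬z ∧ z ∨ w) ∧ ¬z ∧ z ∨ ¬¬x)
    = ¬z ∧ ¬(¬z ∧ z ∨ ¬¬x)   [absorption]
    = ¬z ∧ ¬¬¬x   [complement / identity]
    = ¬z ∧ ¬x   [double negation]
These differ: at w=1, x=1, z=0, E1 = 1 but E2 = 0.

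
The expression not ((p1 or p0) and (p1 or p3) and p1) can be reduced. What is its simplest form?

not ((p1 or p0) and (p1 or p3) and p1)
= not ((p1 or p0) and p1)
= not p1

not p1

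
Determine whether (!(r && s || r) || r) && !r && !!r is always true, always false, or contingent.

always false

(!(r && s || r) || r) && !r && !!r
= (!r || r) && !r && !!r   — absorption
= !r && !!r   — complement / identity
= !r && r   — double negation
= false   — complement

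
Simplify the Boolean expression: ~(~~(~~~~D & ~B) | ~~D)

~(~~(~~~~D & ~B) | ~~D)
= ~(~(~~~D | B) | ~~D)   [De Morgan]
= (~~~D | B) & ~D   [De Morgan]
= (~D | B) & ~D   [double negation]
= ~D   [absorption]

~D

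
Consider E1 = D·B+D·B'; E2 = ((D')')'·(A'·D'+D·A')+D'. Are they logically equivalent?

No

E1: D·B+D·B'
    = D
E2: ((D')')'·(A'·D'+D·A')+D'
    = ((D')')'·A'+D'
    = D'·A'+D'
    = D'
These differ: at A=0, B=0, D=0, E1 = 0 but E2 = 1.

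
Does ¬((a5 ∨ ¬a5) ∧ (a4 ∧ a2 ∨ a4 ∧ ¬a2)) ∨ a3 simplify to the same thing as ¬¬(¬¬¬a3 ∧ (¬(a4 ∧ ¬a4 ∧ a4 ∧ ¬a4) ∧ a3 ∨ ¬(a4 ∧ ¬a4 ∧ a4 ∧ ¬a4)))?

E1: ¬((a5 ∨ ¬a5) ∧ (a4 ∧ a2 ∨ a4 ∧ ¬a2)) ∨ a3
    = ¬(a4 ∧ a2 ∨ a4 ∧ ¬a2) ∨ a3   [complement / identity]
    = ¬a4 ∨ a3   [distribution]
E2: ¬¬(¬¬¬a3 ∧ (¬(a4 ∧ ¬a4 ∧ a4 ∧ ¬a4) ∧ a3 ∨ ¬(a4 ∧ ¬a4 ∧ a4 ∧ ¬a4)))
    = ¬¬(¬¬¬a3 ∧ ¬(a4 ∧ ¬a4 ∧ a4 ∧ ¬a4))   [absorption]
    = ¬(¬¬a3 ∨ a4 ∧ ¬a4 ∧ a4 ∧ ¬a4)   [De Morgan]
    = ¬(a3 ∨ a4 ∧ ¬a4 ∧ a4 ∧ ¬a4)   [double negation]
    = ¬(a3 ∨ a4 ∧ ¬a4)   [idempotence]
    = ¬a3   [complement / identity]
These differ: at a2=0, a3=1, a4=1, a5=0, E1 = 1 but E2 = 0.

No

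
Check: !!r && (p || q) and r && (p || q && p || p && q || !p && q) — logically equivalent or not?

E1: !!r && (p || q)
    = r && (p || q)   [double negation]
E2: r && (p || q && p || p && q || !p && q)
    = r && (p || q && p || q)   [distribution]
    = r && (p || q)   [absorption]
Both reduce to r && (p || q), so they are equivalent.

Yes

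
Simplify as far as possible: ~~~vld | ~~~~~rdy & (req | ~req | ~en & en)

~vld | ~rdy

~~~vld | ~~~~~rdy & (req | ~req | ~en & en)
= ~~~vld | ~~~~~rdy & (req | ~req)   — complement / identity
= ~vld | ~~~~~rdy & (req | ~req)   — double negation
= ~vld | ~~~rdy & (req | ~req)   — double negation
= ~vld | ~~~rdy   — complement / identity
= ~vld | ~rdy   — double negation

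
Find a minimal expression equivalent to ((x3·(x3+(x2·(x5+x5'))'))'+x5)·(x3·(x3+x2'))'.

((x3·(x3+(x2·(x5+x5'))'))'+x5)·(x3·(x3+x2'))'
= ((x3·(x3+x2'))'+x5)·(x3·(x3+x2'))'   — complement / identity
= (x3·(x3+x2'))'   — absorption
= x3'   — absorption

x3'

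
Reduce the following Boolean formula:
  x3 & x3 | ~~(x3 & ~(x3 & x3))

x3 & x3 | ~~(x3 & ~(x3 & x3))
= x3 & x3 | x3 & ~(x3 & x3)   [double negation]
= x3 & x3 | x3 & ~x3   [idempotence]
= x3   [distribution]

x3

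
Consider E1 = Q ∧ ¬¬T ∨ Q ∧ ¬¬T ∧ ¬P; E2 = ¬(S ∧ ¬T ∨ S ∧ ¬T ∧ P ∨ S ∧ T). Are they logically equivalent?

E1: Q ∧ ¬¬T ∨ Q ∧ ¬¬T ∧ ¬P
    = Q ∧ ¬¬T   [absorption]
    = Q ∧ T   [double negation]
E2: ¬(S ∧ ¬T ∨ S ∧ ¬T ∧ P ∨ S ∧ T)
    = ¬(S ∧ ¬T ∨ S ∧ T)   [absorption]
    = ¬S   [distribution]
These differ: at P=0, Q=0, S=0, T=0, E1 = 0 but E2 = 1.

No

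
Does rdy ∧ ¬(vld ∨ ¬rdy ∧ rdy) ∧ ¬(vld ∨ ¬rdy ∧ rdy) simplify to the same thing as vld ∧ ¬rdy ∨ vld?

E1: rdy ∧ ¬(vld ∨ ¬rdy ∧ rdy) ∧ ¬(vld ∨ ¬rdy ∧ rdy)
    = rdy ∧ ¬(vld ∨ ¬rdy ∧ rdy)   (idempotence)
    = rdy ∧ ¬vld   (complement / identity)
E2: vld ∧ ¬rdy ∨ vld
    = vld   (absorption)
These differ: at rdy=0, vld=1, E1 = 0 but E2 = 1.

No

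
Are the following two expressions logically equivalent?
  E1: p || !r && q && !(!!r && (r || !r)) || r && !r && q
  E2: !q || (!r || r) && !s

E1: p || !r && q && !(!!r && (r || !r)) || r && !r && q
    = p || !r && q && !!!r || r && !r && q   [complement / identity]
    = p || !r && q && !r || r && !r && q   [double negation]
    = p || !r && q   [distribution]
E2: !q || (!r || r) && !s
    = !q || !s   [complement / identity]
These differ: at p=0, q=0, r=1, s=0, E1 = 0 but E2 = 1.

No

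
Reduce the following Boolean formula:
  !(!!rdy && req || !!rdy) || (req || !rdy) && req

!(!!rdy && req || !!rdy) || (req || !rdy) && req
= !(!!rdy && req || !!rdy) || req   [absorption]
= !!!rdy || req   [absorption]
= !rdy || req   [double negation]

!rdy || req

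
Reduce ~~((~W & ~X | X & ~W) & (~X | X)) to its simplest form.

~W

~~((~W & ~X | X & ~W) & (~X | X))
= ~~(~W & (~X | X))   (distribution)
= ~~~W   (complement / identity)
= ~W   (double negation)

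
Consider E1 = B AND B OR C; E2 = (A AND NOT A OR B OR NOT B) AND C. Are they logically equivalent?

No

E1: B AND B OR C
    = B OR C
E2: (A AND NOT A OR B OR NOT B) AND C
    = (B OR NOT B) AND C
    = C
These differ: at A=0, B=1, C=0, E1 = 1 but E2 = 0.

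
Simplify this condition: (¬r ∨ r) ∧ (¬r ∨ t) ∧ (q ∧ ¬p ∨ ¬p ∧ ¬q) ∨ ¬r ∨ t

¬r ∨ t

(¬r ∨ r) ∧ (¬r ∨ t) ∧ (q ∧ ¬p ∨ ¬p ∧ ¬q) ∨ ¬r ∨ t
= (¬r ∨ r) ∧ (¬r ∨ t) ∧ ¬p ∨ ¬r ∨ t
= (¬r ∨ t) ∧ ¬p ∨ ¬r ∨ t
= ¬r ∨ t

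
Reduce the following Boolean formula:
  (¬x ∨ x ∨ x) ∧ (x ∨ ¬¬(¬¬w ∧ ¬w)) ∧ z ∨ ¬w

(¬x ∨ x ∨ x) ∧ (x ∨ ¬¬(¬¬w ∧ ¬w)) ∧ z ∨ ¬w
= ((¬x ∨ x) ∧ ¬¬(¬¬w ∧ ¬w) ∨ x) ∧ z ∨ ¬w   [distribution]
= (¬¬(¬¬w ∧ ¬w) ∨ x) ∧ z ∨ ¬w   [complement / identity]
= (¬¬(w ∧ ¬w) ∨ x) ∧ z ∨ ¬w   [double negation]
= (w ∧ ¬w ∨ x) ∧ z ∨ ¬w   [double negation]
= x ∧ z ∨ ¬w   [complement / identity]

x ∧ z ∨ ¬w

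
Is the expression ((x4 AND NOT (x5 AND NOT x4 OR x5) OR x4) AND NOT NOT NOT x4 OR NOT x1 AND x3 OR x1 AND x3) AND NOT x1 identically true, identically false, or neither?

neither

((x4 AND NOT (x5 AND NOT x4 OR x5) OR x4) AND NOT NOT NOT x4 OR NOT x1 AND x3 OR x1 AND x3) AND NOT x1
= ((x4 AND NOT x5 OR x4) AND NOT NOT NOT x4 OR NOT x1 AND x3 OR x1 AND x3) AND NOT x1   — absorption
= ((x4 AND NOT x5 OR x4) AND NOT NOT NOT x4 OR x3) AND NOT x1   — distribution
= (x4 AND NOT NOT NOT x4 OR x3) AND NOT x1   — absorption
= (x4 AND NOT x4 OR x3) AND NOT x1   — double negation
= x3 AND NOT x1   — complement / identity
This depends on x1, x3, so it is not a constant.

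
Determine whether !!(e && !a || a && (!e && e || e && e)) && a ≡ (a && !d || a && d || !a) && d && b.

No

E1: !!(e && !a || a && (!e && e || e && e)) && a
    = (e && !a || a && (!e && e || e && e)) && a   — double negation
    = (e && !a || a && e) && a   — distribution
    = e && a   — distribution
E2: (a && !d || a && d || !a) && d && b
    = (a || !a) && d && b   — distribution
    = d && b   — complement / identity
These differ: at a=0, b=1, d=1, e=1, E1 = 0 but E2 = 1.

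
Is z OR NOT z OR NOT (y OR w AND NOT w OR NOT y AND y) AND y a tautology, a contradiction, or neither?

z OR NOT z OR NOT (y OR w AND NOT w OR NOT y AND y) AND y
= z OR NOT z OR NOT (y OR w AND NOT w) AND y   (complement / identity)
= z OR NOT z OR NOT y AND y   (complement / identity)
= z OR NOT z   (complement / identity)
= TRUE   (complement)

tautology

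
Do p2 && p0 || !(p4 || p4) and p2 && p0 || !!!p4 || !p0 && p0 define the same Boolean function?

Yes

E1: p2 && p0 || !(p4 || p4)
    = p2 && p0 || !p4
E2: p2 && p0 || !!!p4 || !p0 && p0
    = p2 && p0 || !p4 || !p0 && p0
    = p2 && p0 || !p4
Both reduce to p2 && p0 || !p4, so they are equivalent.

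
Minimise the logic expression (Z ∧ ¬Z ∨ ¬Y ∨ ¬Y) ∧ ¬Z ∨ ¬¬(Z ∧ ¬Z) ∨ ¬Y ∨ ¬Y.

(Z ∧ ¬Z ∨ ¬Y ∨ ¬Y) ∧ ¬Z ∨ ¬¬(Z ∧ ¬Z) ∨ ¬Y ∨ ¬Y
= (Z ∧ ¬Z ∨ ¬Y ∨ ¬Y) ∧ ¬Z ∨ Z ∧ ¬Z ∨ ¬Y ∨ ¬Y   (double negation)
= Z ∧ ¬Z ∨ ¬Y ∨ ¬Y   (absorption)
= ¬Y ∨ ¬Y   (complement / identity)
= ¬Y   (idempotence)

¬Y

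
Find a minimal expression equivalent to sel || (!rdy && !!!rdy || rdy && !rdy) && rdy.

sel || (!rdy && !!!rdy || rdy && !rdy) && rdy
= sel || (!rdy && !rdy || rdy && !rdy) && rdy
= sel || !rdy && rdy
= sel

sel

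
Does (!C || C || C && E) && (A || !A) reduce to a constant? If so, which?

yes, True

(!C || C || C && E) && (A || !A)
= !C || C || C && E   [complement / identity]
= !C || C   [absorption]
= true   [complement]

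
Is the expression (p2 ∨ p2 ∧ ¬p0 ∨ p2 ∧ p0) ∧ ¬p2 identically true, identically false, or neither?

identically false

(p2 ∨ p2 ∧ ¬p0 ∨ p2 ∧ p0) ∧ ¬p2
= (p2 ∨ p2) ∧ ¬p2   — distribution
= p2 ∧ ¬p2   — idempotence
= False   — complement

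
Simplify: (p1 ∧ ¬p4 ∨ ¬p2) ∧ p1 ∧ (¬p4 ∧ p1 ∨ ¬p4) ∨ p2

(p1 ∧ ¬p4 ∨ ¬p2) ∧ p1 ∧ (¬p4 ∧ p1 ∨ ¬p4) ∨ p2
= (p1 ∧ ¬p4 ∨ ¬p2) ∧ p1 ∧ ¬p4 ∨ p2   [absorption]
= p1 ∧ ¬p4 ∨ p2   [absorption]

p1 ∧ ¬p4 ∨ p2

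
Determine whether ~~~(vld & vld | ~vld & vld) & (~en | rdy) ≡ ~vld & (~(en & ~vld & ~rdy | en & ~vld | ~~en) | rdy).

E1: ~~~(vld & vld | ~vld & vld) & (~en | rdy)
    = ~~~vld & (~en | rdy)   (distribution)
    = ~vld & (~en | rdy)   (double negation)
E2: ~vld & (~(en & ~vld & ~rdy | en & ~vld | ~~en) | rdy)
    = ~vld & (~(en & ~vld | ~~en) | rdy)   (absorption)
    = ~vld & (~(en & ~vld | en) | rdy)   (double negation)
    = ~vld & (~en | rdy)   (absorption)
Both reduce to ~vld & (~en | rdy), so they are equivalent.

Yes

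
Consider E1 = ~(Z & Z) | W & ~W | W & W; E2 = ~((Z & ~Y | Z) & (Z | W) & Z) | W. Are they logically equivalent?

Yes

E1: ~(Z & Z) | W & ~W | W & W
    = ~Z | W & ~W | W & W   [idempotence]
    = ~Z | W   [distribution]
E2: ~((Z & ~Y | Z) & (Z | W) & Z) | W
    = ~(Z & (Z | W) & Z) | W   [absorption]
    = ~(Z & Z) | W   [absorption]
    = ~Z | W   [idempotence]
Both reduce to ~Z | W, so they are equivalent.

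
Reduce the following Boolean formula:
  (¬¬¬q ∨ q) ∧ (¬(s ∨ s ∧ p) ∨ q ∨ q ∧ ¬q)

¬s ∨ q

(¬¬¬q ∨ q) ∧ (¬(s ∨ s ∧ p) ∨ q ∨ q ∧ ¬q)
= (¬¬¬q ∨ q) ∧ (¬s ∨ q ∨ q ∧ ¬q)   (absorption)
= (¬q ∨ q) ∧ (¬s ∨ q ∨ q ∧ ¬q)   (double negation)
= ¬s ∨ q ∨ q ∧ ¬q   (complement / identity)
= ¬s ∨ q   (complement / identity)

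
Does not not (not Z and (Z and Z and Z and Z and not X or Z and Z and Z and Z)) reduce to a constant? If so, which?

not not (not Z and (Z and Z and Z and Z and not X or Z and Z and Z and Z))
= not not (not Z and Z and Z and Z and Z)   [absorption]
= not not (not Z and Z and Z)   [idempotence]
= not Z and Z and Z   [double negation]
= not Z and Z   [idempotence]
= False   [complement]

yes, False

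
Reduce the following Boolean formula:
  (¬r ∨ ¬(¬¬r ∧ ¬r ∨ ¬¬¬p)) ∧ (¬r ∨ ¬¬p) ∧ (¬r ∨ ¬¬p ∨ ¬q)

(¬r ∨ ¬(¬¬r ∧ ¬r ∨ ¬¬¬p)) ∧ (¬r ∨ ¬¬p) ∧ (¬r ∨ ¬¬p ∨ ¬q)
= (¬r ∨ ¬(r ∧ ¬r ∨ ¬¬¬p)) ∧ (¬r ∨ ¬¬p) ∧ (¬r ∨ ¬¬p ∨ ¬q)   (double negation)
= (¬r ∨ ¬¬¬¬p) ∧ (¬r ∨ ¬¬p) ∧ (¬r ∨ ¬¬p ∨ ¬q)   (complement / identity)
= (¬r ∨ ¬¬p) ∧ (¬r ∨ ¬¬p) ∧ (¬r ∨ ¬¬p ∨ ¬q)   (double negation)
= (¬r ∨ ¬¬p) ∧ (¬r ∨ ¬¬p)   (absorption)
= ¬r ∨ ¬¬p   (idempotence)
= ¬r ∨ p   (double negation)

¬r ∨ p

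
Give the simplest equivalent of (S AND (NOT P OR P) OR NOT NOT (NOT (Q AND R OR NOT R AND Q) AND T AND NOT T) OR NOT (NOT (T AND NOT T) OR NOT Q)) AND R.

(S AND (NOT P OR P) OR NOT NOT (NOT (Q AND R OR NOT R AND Q) AND T AND NOT T) OR NOT (NOT (T AND NOT T) OR NOT Q)) AND R
= (S AND (NOT P OR P) OR NOT NOT (NOT Q AND T AND NOT T) OR NOT (NOT (T AND NOT T) OR NOT Q)) AND R
= (S AND (NOT P OR P) OR NOT Q AND T AND NOT T OR NOT (NOT (T AND NOT T) OR NOT Q)) AND R
= (S AND (NOT P OR P) OR NOT Q AND T AND NOT T OR T AND NOT T AND Q) AND R
= (S AND (NOT P OR P) OR T AND NOT T) AND R
= S AND (NOT P OR P) AND R
= S AND R

S AND R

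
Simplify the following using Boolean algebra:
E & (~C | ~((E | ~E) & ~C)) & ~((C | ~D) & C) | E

E

E & (~C | ~((E | ~E) & ~C)) & ~((C | ~D) & C) | E
= E & (~C | ~((E | ~E) & ~C)) & ~C | E
= E & (~C | ~~C) & ~C | E
= E & (~C | C) & ~C | E
= E & ~C | E
= E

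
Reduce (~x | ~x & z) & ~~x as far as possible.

0

(~x | ~x & z) & ~~x
= ~x & ~~x   (absorption)
= ~x & x   (double negation)
= 0   (complement)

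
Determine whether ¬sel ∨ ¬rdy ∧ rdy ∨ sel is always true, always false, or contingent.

always true

¬sel ∨ ¬rdy ∧ rdy ∨ sel
= ¬sel ∨ sel   — complement / identity
= True   — complement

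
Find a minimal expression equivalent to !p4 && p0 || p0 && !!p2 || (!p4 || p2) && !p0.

!p4 && p0 || p0 && !!p2 || (!p4 || p2) && !p0
= p0 && (!p4 || !!p2) || (!p4 || p2) && !p0   (distribution)
= p0 && (!p4 || p2) || (!p4 || p2) && !p0   (double negation)
= (p0 || !p0) && (!p4 || p2)   (distribution)
= !p4 || p2   (complement / identity)

!p4 || p2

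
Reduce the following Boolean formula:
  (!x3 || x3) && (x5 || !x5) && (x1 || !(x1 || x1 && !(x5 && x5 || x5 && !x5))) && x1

(!x3 || x3) && (x5 || !x5) && (x1 || !(x1 || x1 && !(x5 && x5 || x5 && !x5))) && x1
= (x5 || !x5) && (x1 || !(x1 || x1 && !(x5 && x5 || x5 && !x5))) && x1   [complement / identity]
= (x5 || !x5) && (x1 || !(x1 || x1 && !x5)) && x1   [distribution]
= (x5 || !x5) && (x1 || !x1) && x1   [absorption]
= (x5 || !x5) && x1   [complement / identity]
= x1   [complement / identity]

x1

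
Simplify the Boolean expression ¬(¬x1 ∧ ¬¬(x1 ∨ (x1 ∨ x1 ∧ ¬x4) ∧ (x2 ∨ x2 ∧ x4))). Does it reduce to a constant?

True

¬(¬x1 ∧ ¬¬(x1 ∨ (x1 ∨ x1 ∧ ¬x4) ∧ (x2 ∨ x2 ∧ x4)))
= ¬(¬x1 ∧ ¬¬(x1 ∨ x1 ∧ (x2 ∨ x2 ∧ x4)))
= x1 ∨ ¬(x1 ∨ x1 ∧ (x2 ∨ x2 ∧ x4))
= x1 ∨ ¬(x1 ∨ x1 ∧ x2)
= x1 ∨ ¬x1
= True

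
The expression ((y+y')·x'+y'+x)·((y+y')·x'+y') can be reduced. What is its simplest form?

((y+y')·x'+y'+x)·((y+y')·x'+y')
= (y+y')·x'+y'   — absorption
= x'+y'   — complement / identity

x'+y'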